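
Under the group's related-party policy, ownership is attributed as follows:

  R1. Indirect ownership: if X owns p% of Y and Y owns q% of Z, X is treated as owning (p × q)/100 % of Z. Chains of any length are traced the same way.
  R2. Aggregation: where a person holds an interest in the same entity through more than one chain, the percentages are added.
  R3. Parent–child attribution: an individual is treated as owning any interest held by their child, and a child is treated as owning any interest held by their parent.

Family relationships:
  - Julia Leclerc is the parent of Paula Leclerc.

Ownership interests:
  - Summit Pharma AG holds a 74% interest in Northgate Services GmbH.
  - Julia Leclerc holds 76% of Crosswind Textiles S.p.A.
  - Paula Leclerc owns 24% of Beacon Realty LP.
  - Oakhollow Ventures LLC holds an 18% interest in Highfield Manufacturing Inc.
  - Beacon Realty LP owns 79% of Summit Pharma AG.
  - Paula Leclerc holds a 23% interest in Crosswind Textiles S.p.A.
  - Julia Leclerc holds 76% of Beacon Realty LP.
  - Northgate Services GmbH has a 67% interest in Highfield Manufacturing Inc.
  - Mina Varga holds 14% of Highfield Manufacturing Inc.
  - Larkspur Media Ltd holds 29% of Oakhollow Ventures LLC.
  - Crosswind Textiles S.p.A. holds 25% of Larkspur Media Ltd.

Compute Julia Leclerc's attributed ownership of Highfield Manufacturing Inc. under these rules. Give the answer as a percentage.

40.46015%

By parent–child attribution (R3), Julia Leclerc is treated as also owning Paula Leclerc's interest in Crosswind Textiles S.p.A, giving 76% + 23% = 99%.
By parent–child attribution (R3), Julia Leclerc is treated as also owning Paula Leclerc's interest in Beacon Realty LP, giving 76% + 24% = 100%.
Chain via Crosswind Textiles S.p.A. → Larkspur Media Ltd → Oakhollow Ventures LLC (R1): 99% × 25% × 29% × 18% = 1.29195% of Highfield Manufacturing Inc.
Chain via Beacon Realty LP → Summit Pharma AG → Northgate Services GmbH (R1): 100% × 79% × 74% × 67% = 39.1682% of Highfield Manufacturing Inc.
Aggregating (R2): 1.29195% + 39.1682% = 40.46015%.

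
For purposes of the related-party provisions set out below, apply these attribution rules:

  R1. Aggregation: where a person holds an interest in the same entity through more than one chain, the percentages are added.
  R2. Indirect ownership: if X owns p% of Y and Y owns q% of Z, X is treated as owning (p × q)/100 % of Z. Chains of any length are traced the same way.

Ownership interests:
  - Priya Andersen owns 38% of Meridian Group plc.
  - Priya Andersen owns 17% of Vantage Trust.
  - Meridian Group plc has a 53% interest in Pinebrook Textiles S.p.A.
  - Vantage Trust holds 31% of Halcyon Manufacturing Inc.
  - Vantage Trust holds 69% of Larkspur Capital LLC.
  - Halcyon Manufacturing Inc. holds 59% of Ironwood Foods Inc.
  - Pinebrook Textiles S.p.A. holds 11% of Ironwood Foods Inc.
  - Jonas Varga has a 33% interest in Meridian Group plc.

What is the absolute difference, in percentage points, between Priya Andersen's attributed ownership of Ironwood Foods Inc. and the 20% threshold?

14.6753

Chain via Vantage Trust → Halcyon Manufacturing Inc. (R2): 17% × 31% × 59% = 3.1093% of Ironwood Foods Inc.
Chain via Meridian Group plc → Pinebrook Textiles S.p.A. (R2): 38% × 53% × 11% = 2.2154% of Ironwood Foods Inc.
Aggregating (R1): 3.1093% + 2.2154% = 5.3247%.
5.3247% falls short of the 20% threshold by 14.6753 percentage points.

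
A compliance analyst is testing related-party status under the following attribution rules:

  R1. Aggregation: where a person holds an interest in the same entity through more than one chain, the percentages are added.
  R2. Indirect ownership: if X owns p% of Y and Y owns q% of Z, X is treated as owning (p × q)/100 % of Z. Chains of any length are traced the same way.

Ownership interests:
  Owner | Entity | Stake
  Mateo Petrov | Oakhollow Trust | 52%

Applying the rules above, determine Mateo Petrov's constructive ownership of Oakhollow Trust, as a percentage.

Direct interest in Oakhollow Trust: 52%.

52%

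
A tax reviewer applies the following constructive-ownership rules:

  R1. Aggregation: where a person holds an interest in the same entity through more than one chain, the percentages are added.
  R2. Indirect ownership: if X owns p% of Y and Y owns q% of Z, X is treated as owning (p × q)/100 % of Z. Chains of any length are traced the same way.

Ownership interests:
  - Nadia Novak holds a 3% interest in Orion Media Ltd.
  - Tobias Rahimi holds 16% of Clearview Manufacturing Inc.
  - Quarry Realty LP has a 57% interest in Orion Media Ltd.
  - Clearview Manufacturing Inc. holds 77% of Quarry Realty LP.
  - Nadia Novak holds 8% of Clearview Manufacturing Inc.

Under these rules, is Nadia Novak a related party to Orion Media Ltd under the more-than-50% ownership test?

Chain via Clearview Manufacturing Inc. → Quarry Realty LP (R2): 8% × 77% × 57% = 3.5112% of Orion Media Ltd.
Direct interest in Orion Media Ltd: 3%.
Aggregating (R1): 3.5112% + 3% = 6.5112%.
6.5112% does not exceed the 50% threshold, so Nadia is not a related party to Orion Media Ltd.

No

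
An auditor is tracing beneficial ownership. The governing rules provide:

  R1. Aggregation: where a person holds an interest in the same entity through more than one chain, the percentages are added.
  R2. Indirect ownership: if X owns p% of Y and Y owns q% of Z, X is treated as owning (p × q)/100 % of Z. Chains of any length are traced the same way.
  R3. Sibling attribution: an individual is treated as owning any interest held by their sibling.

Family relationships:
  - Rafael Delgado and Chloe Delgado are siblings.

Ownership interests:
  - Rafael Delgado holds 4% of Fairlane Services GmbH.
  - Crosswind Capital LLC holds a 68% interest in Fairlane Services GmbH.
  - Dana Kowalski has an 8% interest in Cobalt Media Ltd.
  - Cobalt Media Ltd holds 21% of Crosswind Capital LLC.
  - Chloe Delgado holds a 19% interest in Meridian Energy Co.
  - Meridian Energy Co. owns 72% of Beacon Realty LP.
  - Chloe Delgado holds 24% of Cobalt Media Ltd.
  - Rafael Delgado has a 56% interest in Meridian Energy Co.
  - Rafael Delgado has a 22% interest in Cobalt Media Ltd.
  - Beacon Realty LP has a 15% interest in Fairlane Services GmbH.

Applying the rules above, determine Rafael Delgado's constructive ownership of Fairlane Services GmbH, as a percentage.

18.6688%

By sibling attribution (R3), Rafael Delgado is treated as also owning Chloe Delgado's interest in Meridian Energy Co, giving 56% + 19% = 75%.
By sibling attribution (R3), Rafael Delgado is treated as also owning Chloe Delgado's interest in Cobalt Media Ltd, giving 22% + 24% = 46%.
Chain via Meridian Energy Co. → Beacon Realty LP (R2): 75% × 72% × 15% = 8.1% of Fairlane Services GmbH.
Chain via Cobalt Media Ltd → Crosswind Capital LLC (R2): 46% × 21% × 68% = 6.5688% of Fairlane Services GmbH.
Direct interest in Fairlane Services GmbH: 4%.
Aggregating (R1): 8.1% + 6.5688% + 4% = 18.6688%.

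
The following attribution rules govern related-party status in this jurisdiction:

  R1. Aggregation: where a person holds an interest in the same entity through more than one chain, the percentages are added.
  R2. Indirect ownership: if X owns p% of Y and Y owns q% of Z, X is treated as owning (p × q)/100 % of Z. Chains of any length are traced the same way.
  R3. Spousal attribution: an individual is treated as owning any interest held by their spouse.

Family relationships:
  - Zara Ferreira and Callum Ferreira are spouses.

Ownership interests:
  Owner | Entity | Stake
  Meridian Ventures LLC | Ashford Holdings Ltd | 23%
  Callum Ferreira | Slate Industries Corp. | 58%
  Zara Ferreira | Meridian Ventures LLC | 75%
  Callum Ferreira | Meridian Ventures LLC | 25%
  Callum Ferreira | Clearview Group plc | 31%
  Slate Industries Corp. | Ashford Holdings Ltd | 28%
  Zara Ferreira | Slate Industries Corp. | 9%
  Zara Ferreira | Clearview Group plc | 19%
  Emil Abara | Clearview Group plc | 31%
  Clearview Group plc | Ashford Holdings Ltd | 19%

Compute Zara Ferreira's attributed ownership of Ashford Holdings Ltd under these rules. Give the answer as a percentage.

51.26%

By spousal attribution (R3), Zara Ferreira is treated as also owning Callum Ferreira's interest in Slate Industries Corp, giving 9% + 58% = 67%.
By spousal attribution (R3), Zara Ferreira is treated as also owning Callum Ferreira's interest in Meridian Ventures LLC, giving 75% + 25% = 100%.
By spousal attribution (R3), Zara Ferreira is treated as also owning Callum Ferreira's interest in Clearview Group plc, giving 19% + 31% = 50%.
Chain via Slate Industries Corp. (R2): 67% × 28% = 18.76% of Ashford Holdings Ltd.
Chain via Meridian Ventures LLC (R2): 100% × 23% = 23% of Ashford Holdings Ltd.
Chain via Clearview Group plc (R2): 50% × 19% = 9.5% of Ashford Holdings Ltd.
Aggregating (R1): 18.76% + 23% + 9.5% = 51.26%.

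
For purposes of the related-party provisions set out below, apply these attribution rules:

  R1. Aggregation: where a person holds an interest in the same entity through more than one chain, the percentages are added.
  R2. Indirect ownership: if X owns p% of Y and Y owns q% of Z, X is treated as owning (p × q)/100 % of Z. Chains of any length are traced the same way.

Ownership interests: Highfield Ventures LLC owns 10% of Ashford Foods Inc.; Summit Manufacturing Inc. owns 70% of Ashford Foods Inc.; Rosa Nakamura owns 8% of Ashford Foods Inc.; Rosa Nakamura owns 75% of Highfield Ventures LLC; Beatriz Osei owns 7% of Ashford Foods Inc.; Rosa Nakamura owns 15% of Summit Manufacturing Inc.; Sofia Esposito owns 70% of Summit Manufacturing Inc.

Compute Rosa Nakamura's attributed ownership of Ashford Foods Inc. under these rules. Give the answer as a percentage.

Chain via Summit Manufacturing Inc. (R2): 15% × 70% = 10.5% of Ashford Foods Inc.
Chain via Highfield Ventures LLC (R2): 75% × 10% = 7.5% of Ashford Foods Inc.
Direct interest in Ashford Foods Inc: 8%.
Aggregating (R1): 10.5% + 7.5% + 8% = 26%.

26%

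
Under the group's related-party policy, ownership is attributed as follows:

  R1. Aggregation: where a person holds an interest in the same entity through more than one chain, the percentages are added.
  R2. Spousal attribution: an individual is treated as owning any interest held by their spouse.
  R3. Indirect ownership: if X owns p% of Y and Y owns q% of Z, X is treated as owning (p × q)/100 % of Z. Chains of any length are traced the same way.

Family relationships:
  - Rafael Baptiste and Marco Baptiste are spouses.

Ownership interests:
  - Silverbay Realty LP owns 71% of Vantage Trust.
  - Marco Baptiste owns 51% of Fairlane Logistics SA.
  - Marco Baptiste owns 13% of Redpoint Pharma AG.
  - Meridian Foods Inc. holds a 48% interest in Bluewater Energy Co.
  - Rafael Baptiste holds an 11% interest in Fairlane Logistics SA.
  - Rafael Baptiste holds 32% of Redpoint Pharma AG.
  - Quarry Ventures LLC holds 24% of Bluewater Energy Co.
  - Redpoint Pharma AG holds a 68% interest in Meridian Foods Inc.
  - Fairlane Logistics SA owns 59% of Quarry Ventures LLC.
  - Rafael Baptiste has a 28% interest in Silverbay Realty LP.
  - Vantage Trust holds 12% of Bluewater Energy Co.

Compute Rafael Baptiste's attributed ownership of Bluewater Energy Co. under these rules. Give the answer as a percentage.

By spousal attribution (R2), Rafael Baptiste is treated as also owning Marco Baptiste's interest in Redpoint Pharma AG, giving 32% + 13% = 45%.
By spousal attribution (R2), Rafael Baptiste is treated as also owning Marco Baptiste's interest in Fairlane Logistics SA, giving 11% + 51% = 62%.
Chain via Redpoint Pharma AG → Meridian Foods Inc. (R3): 45% × 68% × 48% = 14.688% of Bluewater Energy Co.
Chain via Fairlane Logistics SA → Quarry Ventures LLC (R3): 62% × 59% × 24% = 8.7792% of Bluewater Energy Co.
Chain via Silverbay Realty LP → Vantage Trust (R3): 28% × 71% × 12% = 2.3856% of Bluewater Energy Co.
Aggregating (R1): 14.688% + 8.7792% + 2.3856% = 25.8528%.

25.8528%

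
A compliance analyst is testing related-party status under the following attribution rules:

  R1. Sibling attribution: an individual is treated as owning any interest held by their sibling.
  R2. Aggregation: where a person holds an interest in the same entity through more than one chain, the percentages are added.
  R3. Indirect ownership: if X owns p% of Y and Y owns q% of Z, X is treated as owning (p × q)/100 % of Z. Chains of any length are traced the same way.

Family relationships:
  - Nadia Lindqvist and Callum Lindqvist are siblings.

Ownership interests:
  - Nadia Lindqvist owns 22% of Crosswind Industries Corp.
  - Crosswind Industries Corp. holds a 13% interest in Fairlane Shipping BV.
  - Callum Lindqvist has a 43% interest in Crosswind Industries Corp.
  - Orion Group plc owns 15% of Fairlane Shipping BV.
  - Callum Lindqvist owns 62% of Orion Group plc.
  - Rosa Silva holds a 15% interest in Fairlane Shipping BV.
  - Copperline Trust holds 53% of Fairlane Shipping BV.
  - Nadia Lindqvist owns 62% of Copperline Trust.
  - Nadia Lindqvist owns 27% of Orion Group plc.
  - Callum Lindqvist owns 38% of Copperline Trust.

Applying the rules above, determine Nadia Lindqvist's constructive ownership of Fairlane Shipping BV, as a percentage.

74.8%

By sibling attribution (R1), Nadia Lindqvist is treated as also owning Callum Lindqvist's interest in Copperline Trust, giving 62% + 38% = 100%.
By sibling attribution (R1), Nadia Lindqvist is treated as also owning Callum Lindqvist's interest in Crosswind Industries Corp, giving 22% + 43% = 65%.
By sibling attribution (R1), Nadia Lindqvist is treated as also owning Callum Lindqvist's interest in Orion Group plc, giving 27% + 62% = 89%.
Chain via Copperline Trust (R3): 100% × 53% = 53% of Fairlane Shipping BV.
Chain via Crosswind Industries Corp. (R3): 65% × 13% = 8.45% of Fairlane Shipping BV.
Chain via Orion Group plc (R3): 89% × 15% = 13.35% of Fairlane Shipping BV.
Aggregating (R2): 53% + 8.45% + 13.35% = 74.8%.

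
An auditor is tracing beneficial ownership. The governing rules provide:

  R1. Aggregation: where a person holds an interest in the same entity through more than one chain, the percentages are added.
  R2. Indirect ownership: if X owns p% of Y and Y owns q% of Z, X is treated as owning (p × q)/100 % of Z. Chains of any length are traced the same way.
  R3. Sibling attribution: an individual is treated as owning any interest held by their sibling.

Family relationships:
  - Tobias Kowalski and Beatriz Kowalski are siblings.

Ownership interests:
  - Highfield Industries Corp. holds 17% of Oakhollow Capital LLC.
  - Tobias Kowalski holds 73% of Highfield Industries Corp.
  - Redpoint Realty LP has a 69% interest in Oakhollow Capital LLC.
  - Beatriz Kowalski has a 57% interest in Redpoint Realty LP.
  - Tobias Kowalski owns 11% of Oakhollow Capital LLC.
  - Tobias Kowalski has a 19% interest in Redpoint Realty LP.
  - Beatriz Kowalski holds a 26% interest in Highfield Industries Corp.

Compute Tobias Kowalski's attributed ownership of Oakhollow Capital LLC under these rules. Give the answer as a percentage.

By sibling attribution (R3), Tobias Kowalski is treated as also owning Beatriz Kowalski's interest in Highfield Industries Corp, giving 73% + 26% = 99%.
By sibling attribution (R3), Tobias Kowalski is treated as also owning Beatriz Kowalski's interest in Redpoint Realty LP, giving 19% + 57% = 76%.
Chain via Highfield Industries Corp. (R2): 99% × 17% = 16.83% of Oakhollow Capital LLC.
Chain via Redpoint Realty LP (R2): 76% × 69% = 52.44% of Oakhollow Capital LLC.
Direct interest in Oakhollow Capital LLC: 11%.
Aggregating (R1): 16.83% + 52.44% + 11% = 80.27%.

80.27%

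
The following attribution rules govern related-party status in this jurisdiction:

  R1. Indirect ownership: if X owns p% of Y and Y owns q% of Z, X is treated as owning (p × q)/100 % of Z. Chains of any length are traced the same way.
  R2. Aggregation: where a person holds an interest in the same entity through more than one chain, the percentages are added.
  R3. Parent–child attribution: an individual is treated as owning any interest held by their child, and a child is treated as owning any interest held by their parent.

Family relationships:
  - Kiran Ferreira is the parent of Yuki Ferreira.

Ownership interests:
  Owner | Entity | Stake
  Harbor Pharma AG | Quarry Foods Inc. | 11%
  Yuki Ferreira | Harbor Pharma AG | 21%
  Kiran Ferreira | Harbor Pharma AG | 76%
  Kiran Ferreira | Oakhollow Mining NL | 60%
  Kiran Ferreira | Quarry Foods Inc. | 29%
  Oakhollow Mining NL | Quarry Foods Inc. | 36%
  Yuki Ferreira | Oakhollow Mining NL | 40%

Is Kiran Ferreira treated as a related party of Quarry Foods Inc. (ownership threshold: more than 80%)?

By parent–child attribution (R3), Kiran Ferreira is treated as also owning Yuki Ferreira's interest in Oakhollow Mining NL, giving 60% + 40% = 100%.
By parent–child attribution (R3), Kiran Ferreira is treated as also owning Yuki Ferreira's interest in Harbor Pharma AG, giving 76% + 21% = 97%.
Chain via Oakhollow Mining NL (R1): 100% × 36% = 36% of Quarry Foods Inc.
Chain via Harbor Pharma AG (R1): 97% × 11% = 10.67% of Quarry Foods Inc.
Direct interest in Quarry Foods Inc: 29%.
Aggregating (R2): 36% + 10.67% + 29% = 75.67%.
75.67% does not exceed the 80% threshold, so Kiran is not a related party to Quarry Foods Inc.

No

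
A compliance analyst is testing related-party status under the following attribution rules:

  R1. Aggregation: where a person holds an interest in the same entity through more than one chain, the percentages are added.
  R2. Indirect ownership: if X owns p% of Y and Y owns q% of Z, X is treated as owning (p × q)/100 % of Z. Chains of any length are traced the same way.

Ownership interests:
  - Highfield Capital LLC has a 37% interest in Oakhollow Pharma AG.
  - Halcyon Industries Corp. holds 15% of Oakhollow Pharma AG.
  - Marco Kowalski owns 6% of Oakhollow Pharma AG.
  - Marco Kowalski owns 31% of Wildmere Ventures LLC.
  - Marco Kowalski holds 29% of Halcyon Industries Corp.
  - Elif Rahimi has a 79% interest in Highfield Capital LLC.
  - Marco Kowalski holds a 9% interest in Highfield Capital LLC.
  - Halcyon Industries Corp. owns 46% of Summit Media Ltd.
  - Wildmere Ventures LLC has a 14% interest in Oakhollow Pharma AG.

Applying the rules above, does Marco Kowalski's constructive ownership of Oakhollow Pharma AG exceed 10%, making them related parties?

Yes

Chain via Highfield Capital LLC (R2): 9% × 37% = 3.33% of Oakhollow Pharma AG.
Chain via Halcyon Industries Corp. (R2): 29% × 15% = 4.35% of Oakhollow Pharma AG.
Chain via Wildmere Ventures LLC (R2): 31% × 14% = 4.34% of Oakhollow Pharma AG.
Direct interest in Oakhollow Pharma AG: 6%.
Aggregating (R1): 3.33% + 4.35% + 4.34% + 6% = 18.02%.
18.02% exceeds the 10% threshold, so Marco is a related party to Oakhollow Pharma AG.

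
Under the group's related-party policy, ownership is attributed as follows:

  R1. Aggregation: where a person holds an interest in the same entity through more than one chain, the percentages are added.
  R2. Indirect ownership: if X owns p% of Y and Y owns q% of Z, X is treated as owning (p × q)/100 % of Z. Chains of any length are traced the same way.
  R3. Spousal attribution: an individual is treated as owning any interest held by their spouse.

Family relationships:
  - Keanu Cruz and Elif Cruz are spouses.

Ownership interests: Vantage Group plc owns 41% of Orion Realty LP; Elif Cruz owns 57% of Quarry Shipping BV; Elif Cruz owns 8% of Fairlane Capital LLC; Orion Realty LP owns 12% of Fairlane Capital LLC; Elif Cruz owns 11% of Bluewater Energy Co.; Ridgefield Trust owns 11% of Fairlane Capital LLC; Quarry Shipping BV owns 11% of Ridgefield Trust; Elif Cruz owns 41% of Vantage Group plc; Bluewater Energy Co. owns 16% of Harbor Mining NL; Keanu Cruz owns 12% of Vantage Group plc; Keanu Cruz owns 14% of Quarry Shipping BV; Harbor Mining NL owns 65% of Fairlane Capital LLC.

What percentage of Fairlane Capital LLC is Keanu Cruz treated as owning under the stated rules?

By spousal attribution (R3), Keanu Cruz is treated as also owning Elif Cruz's interest in Vantage Group plc, giving 12% + 41% = 53%.
By spousal attribution (R3), Keanu Cruz is treated as also owning Elif Cruz's interest in Quarry Shipping BV, giving 14% + 57% = 71%.
By spousal attribution (R3), Keanu Cruz is treated as owning Elif Cruz's 11% interest in Bluewater Energy Co.
By spousal attribution (R3), Keanu Cruz is treated as owning Elif Cruz's 8% interest in Fairlane Capital LLC.
Chain via Vantage Group plc → Orion Realty LP (R2): 53% × 41% × 12% = 2.6076% of Fairlane Capital LLC.
Chain via Quarry Shipping BV → Ridgefield Trust (R2): 71% × 11% × 11% = 0.8591% of Fairlane Capital LLC.
Chain via Bluewater Energy Co. → Harbor Mining NL (R2): 11% × 16% × 65% = 1.144% of Fairlane Capital LLC.
Direct interest in Fairlane Capital LLC: 8%.
Aggregating (R1): 2.6076% + 0.8591% + 1.144% + 8% = 12.6107%.

12.6107%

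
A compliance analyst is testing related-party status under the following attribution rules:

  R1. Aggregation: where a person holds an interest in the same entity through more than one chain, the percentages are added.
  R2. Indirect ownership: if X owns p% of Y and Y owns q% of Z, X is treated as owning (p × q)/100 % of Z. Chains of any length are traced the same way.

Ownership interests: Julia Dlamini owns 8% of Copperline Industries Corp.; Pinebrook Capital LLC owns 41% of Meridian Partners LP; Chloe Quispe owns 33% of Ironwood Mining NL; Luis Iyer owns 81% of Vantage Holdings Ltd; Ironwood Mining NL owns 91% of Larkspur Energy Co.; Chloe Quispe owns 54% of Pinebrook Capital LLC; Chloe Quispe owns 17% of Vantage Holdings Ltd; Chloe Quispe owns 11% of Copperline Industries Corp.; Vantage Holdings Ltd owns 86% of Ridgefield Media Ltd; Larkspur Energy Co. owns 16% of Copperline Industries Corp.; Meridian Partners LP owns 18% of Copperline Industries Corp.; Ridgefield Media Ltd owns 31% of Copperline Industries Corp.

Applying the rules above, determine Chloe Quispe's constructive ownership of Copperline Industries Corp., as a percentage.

24.3222%

Chain via Vantage Holdings Ltd → Ridgefield Media Ltd (R2): 17% × 86% × 31% = 4.5322% of Copperline Industries Corp.
Chain via Ironwood Mining NL → Larkspur Energy Co. (R2): 33% × 91% × 16% = 4.8048% of Copperline Industries Corp.
Chain via Pinebrook Capital LLC → Meridian Partners LP (R2): 54% × 41% × 18% = 3.9852% of Copperline Industries Corp.
Direct interest in Copperline Industries Corp: 11%.
Aggregating (R1): 4.5322% + 4.8048% + 3.9852% + 11% = 24.3222%.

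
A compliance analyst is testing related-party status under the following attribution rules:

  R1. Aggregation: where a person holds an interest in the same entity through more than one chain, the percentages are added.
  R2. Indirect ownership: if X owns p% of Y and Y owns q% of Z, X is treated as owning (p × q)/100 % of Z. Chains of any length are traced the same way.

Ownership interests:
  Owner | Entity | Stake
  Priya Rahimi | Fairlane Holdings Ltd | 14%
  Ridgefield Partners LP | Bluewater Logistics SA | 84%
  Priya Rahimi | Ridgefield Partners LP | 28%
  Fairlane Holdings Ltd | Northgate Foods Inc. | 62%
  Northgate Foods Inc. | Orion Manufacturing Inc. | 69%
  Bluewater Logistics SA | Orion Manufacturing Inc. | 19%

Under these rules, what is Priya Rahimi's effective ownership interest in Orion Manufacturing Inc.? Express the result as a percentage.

Chain via Fairlane Holdings Ltd → Northgate Foods Inc. (R2): 14% × 62% × 69% = 5.9892% of Orion Manufacturing Inc.
Chain via Ridgefield Partners LP → Bluewater Logistics SA (R2): 28% × 84% × 19% = 4.4688% of Orion Manufacturing Inc.
Aggregating (R1): 5.9892% + 4.4688% = 10.458%.

10.458%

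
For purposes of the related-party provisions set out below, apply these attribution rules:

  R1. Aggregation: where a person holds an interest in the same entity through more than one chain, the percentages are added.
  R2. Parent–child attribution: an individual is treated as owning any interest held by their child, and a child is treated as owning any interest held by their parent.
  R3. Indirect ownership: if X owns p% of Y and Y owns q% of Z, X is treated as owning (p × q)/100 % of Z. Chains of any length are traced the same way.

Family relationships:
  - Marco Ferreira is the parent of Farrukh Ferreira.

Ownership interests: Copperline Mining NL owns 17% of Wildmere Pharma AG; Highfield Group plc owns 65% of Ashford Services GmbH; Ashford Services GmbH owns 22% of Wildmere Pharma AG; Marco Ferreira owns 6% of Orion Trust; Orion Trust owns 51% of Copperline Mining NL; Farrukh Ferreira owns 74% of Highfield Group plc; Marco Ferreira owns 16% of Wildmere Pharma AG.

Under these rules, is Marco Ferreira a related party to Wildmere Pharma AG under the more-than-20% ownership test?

Yes

By parent–child attribution (R2), Marco Ferreira is treated as owning Farrukh Ferreira's 74% interest in Highfield Group plc.
Chain via Orion Trust → Copperline Mining NL (R3): 6% × 51% × 17% = 0.5202% of Wildmere Pharma AG.
Direct interest in Wildmere Pharma AG: 16%.
Chain via Highfield Group plc → Ashford Services GmbH (R3): 74% × 65% × 22% = 10.582% of Wildmere Pharma AG.
Aggregating (R1): 0.5202% + 16% + 10.582% = 27.1022%.
27.1022% exceeds the 20% threshold, so Marco is a related party to Wildmere Pharma AG.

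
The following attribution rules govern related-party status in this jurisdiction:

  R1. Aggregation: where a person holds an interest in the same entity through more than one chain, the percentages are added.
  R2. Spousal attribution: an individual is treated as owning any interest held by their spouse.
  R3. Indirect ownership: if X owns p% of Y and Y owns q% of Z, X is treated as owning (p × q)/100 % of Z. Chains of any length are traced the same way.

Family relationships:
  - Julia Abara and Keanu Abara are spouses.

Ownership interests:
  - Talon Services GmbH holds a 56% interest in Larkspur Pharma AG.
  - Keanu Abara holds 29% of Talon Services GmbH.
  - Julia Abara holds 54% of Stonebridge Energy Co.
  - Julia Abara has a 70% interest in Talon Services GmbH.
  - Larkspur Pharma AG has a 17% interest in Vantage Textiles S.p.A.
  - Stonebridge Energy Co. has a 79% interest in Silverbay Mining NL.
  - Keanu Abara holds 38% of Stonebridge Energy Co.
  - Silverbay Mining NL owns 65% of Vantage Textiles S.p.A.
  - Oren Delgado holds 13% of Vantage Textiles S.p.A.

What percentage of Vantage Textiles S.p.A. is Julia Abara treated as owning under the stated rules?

By spousal attribution (R2), Julia Abara is treated as also owning Keanu Abara's interest in Talon Services GmbH, giving 70% + 29% = 99%.
By spousal attribution (R2), Julia Abara is treated as also owning Keanu Abara's interest in Stonebridge Energy Co, giving 54% + 38% = 92%.
Chain via Talon Services GmbH → Larkspur Pharma AG (R3): 99% × 56% × 17% = 9.4248% of Vantage Textiles S.p.A.
Chain via Stonebridge Energy Co. → Silverbay Mining NL (R3): 92% × 79% × 65% = 47.242% of Vantage Textiles S.p.A.
Aggregating (R1): 9.4248% + 47.242% = 56.6668%.

56.6668%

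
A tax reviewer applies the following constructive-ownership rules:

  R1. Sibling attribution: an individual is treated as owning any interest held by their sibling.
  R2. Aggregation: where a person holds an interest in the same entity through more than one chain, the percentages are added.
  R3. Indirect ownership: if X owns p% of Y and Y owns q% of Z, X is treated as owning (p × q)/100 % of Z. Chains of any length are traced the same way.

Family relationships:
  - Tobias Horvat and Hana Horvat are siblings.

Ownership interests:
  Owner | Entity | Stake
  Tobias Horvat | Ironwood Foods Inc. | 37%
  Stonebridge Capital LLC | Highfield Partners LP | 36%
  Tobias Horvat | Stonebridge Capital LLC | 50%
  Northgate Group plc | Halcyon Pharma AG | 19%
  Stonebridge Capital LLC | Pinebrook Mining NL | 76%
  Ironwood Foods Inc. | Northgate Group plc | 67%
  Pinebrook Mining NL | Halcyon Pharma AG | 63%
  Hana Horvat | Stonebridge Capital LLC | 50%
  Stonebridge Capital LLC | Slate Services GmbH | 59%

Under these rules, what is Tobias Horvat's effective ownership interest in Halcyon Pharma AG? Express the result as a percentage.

52.5901%

By sibling attribution (R1), Tobias Horvat is treated as also owning Hana Horvat's interest in Stonebridge Capital LLC, giving 50% + 50% = 100%.
Chain via Stonebridge Capital LLC → Pinebrook Mining NL (R3): 100% × 76% × 63% = 47.88% of Halcyon Pharma AG.
Chain via Ironwood Foods Inc. → Northgate Group plc (R3): 37% × 67% × 19% = 4.7101% of Halcyon Pharma AG.
Aggregating (R2): 47.88% + 4.7101% = 52.5901%.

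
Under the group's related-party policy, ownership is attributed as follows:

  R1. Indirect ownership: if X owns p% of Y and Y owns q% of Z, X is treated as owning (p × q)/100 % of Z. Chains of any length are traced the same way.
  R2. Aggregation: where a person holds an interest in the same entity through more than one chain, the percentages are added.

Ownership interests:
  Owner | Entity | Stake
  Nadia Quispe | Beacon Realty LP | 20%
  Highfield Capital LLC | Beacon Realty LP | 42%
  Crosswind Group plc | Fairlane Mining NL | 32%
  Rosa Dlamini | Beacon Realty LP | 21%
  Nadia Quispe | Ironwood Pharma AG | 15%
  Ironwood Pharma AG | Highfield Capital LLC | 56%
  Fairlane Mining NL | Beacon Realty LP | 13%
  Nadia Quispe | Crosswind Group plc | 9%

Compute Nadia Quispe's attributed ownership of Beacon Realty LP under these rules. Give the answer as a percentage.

23.9024%

Chain via Crosswind Group plc → Fairlane Mining NL (R1): 9% × 32% × 13% = 0.3744% of Beacon Realty LP.
Chain via Ironwood Pharma AG → Highfield Capital LLC (R1): 15% × 56% × 42% = 3.528% of Beacon Realty LP.
Direct interest in Beacon Realty LP: 20%.
Aggregating (R2): 0.3744% + 3.528% + 20% = 23.9024%.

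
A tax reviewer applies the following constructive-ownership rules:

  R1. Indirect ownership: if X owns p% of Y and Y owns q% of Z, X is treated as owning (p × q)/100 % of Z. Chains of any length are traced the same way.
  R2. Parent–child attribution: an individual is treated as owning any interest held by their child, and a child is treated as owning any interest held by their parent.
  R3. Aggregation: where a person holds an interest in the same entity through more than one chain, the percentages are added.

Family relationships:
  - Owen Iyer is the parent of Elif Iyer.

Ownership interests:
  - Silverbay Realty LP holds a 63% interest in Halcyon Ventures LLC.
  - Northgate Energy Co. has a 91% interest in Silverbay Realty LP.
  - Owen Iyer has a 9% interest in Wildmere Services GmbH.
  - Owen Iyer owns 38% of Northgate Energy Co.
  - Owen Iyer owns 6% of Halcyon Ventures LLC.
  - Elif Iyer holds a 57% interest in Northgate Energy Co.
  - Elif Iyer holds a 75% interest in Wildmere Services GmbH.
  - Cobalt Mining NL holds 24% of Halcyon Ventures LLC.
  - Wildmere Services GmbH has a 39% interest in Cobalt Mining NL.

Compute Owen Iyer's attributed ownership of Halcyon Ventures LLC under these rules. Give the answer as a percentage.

68.3259%

By parent–child attribution (R2), Owen Iyer is treated as also owning Elif Iyer's interest in Wildmere Services GmbH, giving 9% + 75% = 84%.
By parent–child attribution (R2), Owen Iyer is treated as also owning Elif Iyer's interest in Northgate Energy Co, giving 38% + 57% = 95%.
Chain via Wildmere Services GmbH → Cobalt Mining NL (R1): 84% × 39% × 24% = 7.8624% of Halcyon Ventures LLC.
Chain via Northgate Energy Co. → Silverbay Realty LP (R1): 95% × 91% × 63% = 54.4635% of Halcyon Ventures LLC.
Direct interest in Halcyon Ventures LLC: 6%.
Aggregating (R3): 7.8624% + 54.4635% + 6% = 68.3259%.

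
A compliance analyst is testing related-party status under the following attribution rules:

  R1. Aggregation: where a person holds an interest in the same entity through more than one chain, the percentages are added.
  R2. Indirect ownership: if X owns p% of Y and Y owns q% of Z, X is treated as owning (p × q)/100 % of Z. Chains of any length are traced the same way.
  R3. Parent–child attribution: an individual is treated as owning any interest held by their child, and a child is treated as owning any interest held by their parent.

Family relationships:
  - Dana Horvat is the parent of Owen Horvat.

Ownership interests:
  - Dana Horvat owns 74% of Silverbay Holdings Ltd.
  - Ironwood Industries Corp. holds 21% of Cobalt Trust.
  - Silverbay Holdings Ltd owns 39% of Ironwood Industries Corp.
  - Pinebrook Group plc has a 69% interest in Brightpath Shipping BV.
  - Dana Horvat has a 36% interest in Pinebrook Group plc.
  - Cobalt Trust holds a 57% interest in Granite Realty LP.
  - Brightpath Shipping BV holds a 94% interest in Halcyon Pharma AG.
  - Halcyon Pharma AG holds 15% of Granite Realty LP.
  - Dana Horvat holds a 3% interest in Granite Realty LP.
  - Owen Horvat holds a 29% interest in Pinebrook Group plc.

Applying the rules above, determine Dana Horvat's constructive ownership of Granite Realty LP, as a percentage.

12.778392%

By parent–child attribution (R3), Dana Horvat is treated as also owning Owen Horvat's interest in Pinebrook Group plc, giving 36% + 29% = 65%.
Chain via Silverbay Holdings Ltd → Ironwood Industries Corp. → Cobalt Trust (R2): 74% × 39% × 21% × 57% = 3.454542% of Granite Realty LP.
Chain via Pinebrook Group plc → Brightpath Shipping BV → Halcyon Pharma AG (R2): 65% × 69% × 94% × 15% = 6.32385% of Granite Realty LP.
Direct interest in Granite Realty LP: 3%.
Aggregating (R1): 3.454542% + 6.32385% + 3% = 12.778392%.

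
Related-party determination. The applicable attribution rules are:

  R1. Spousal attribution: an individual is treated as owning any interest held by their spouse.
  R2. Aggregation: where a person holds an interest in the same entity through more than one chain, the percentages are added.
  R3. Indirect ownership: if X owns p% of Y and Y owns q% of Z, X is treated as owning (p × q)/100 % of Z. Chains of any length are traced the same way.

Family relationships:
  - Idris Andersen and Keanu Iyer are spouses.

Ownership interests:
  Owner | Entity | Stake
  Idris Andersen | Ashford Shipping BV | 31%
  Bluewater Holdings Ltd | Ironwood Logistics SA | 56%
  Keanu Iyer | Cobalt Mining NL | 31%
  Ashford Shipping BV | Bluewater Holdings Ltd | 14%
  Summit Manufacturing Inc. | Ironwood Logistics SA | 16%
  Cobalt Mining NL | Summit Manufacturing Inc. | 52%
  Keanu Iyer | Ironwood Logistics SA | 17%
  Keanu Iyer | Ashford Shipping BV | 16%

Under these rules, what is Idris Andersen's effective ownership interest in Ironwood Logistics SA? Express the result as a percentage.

23.264%

By spousal attribution (R1), Idris Andersen is treated as also owning Keanu Iyer's interest in Ashford Shipping BV, giving 31% + 16% = 47%.
By spousal attribution (R1), Idris Andersen is treated as owning Keanu Iyer's 31% interest in Cobalt Mining NL.
By spousal attribution (R1), Idris Andersen is treated as owning Keanu Iyer's 17% interest in Ironwood Logistics SA.
Chain via Ashford Shipping BV → Bluewater Holdings Ltd (R3): 47% × 14% × 56% = 3.6848% of Ironwood Logistics SA.
Chain via Cobalt Mining NL → Summit Manufacturing Inc. (R3): 31% × 52% × 16% = 2.5792% of Ironwood Logistics SA.
Direct interest in Ironwood Logistics SA: 17%.
Aggregating (R2): 3.6848% + 2.5792% + 17% = 23.264%.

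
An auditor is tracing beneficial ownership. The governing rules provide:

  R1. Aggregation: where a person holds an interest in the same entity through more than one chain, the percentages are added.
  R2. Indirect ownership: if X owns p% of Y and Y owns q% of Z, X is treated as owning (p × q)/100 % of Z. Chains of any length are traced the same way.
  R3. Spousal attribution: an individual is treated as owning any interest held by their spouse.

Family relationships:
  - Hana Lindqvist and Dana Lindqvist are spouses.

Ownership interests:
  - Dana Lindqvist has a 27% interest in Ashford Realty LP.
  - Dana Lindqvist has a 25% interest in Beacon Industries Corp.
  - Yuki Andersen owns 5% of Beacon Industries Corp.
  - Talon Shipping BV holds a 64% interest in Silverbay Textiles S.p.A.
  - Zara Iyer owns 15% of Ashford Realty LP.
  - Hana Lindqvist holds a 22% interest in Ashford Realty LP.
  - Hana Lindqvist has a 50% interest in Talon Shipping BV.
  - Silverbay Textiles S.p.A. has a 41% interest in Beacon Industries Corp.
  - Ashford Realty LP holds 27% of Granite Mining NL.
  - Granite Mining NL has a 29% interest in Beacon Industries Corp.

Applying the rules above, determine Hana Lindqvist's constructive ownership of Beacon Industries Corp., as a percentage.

41.9567%

By spousal attribution (R3), Hana Lindqvist is treated as also owning Dana Lindqvist's interest in Ashford Realty LP, giving 22% + 27% = 49%.
By spousal attribution (R3), Hana Lindqvist is treated as owning Dana Lindqvist's 25% interest in Beacon Industries Corp.
Chain via Talon Shipping BV → Silverbay Textiles S.p.A. (R2): 50% × 64% × 41% = 13.12% of Beacon Industries Corp.
Chain via Ashford Realty LP → Granite Mining NL (R2): 49% × 27% × 29% = 3.8367% of Beacon Industries Corp.
Direct interest in Beacon Industries Corp: 25%.
Aggregating (R1): 13.12% + 3.8367% + 25% = 41.9567%.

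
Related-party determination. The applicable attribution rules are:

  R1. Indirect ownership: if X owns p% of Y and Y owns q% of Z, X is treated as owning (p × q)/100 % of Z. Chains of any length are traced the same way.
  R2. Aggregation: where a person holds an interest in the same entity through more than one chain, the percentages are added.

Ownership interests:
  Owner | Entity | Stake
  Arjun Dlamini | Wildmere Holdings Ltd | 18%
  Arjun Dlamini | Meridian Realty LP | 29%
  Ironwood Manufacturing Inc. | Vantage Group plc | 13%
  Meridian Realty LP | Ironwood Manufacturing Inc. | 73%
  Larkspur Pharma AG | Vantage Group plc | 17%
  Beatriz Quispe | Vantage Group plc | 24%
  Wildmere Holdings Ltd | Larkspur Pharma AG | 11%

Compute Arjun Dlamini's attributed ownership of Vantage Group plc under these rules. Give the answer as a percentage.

3.0887%

Chain via Meridian Realty LP → Ironwood Manufacturing Inc. (R1): 29% × 73% × 13% = 2.7521% of Vantage Group plc.
Chain via Wildmere Holdings Ltd → Larkspur Pharma AG (R1): 18% × 11% × 17% = 0.3366% of Vantage Group plc.
Aggregating (R2): 2.7521% + 0.3366% = 3.0887%.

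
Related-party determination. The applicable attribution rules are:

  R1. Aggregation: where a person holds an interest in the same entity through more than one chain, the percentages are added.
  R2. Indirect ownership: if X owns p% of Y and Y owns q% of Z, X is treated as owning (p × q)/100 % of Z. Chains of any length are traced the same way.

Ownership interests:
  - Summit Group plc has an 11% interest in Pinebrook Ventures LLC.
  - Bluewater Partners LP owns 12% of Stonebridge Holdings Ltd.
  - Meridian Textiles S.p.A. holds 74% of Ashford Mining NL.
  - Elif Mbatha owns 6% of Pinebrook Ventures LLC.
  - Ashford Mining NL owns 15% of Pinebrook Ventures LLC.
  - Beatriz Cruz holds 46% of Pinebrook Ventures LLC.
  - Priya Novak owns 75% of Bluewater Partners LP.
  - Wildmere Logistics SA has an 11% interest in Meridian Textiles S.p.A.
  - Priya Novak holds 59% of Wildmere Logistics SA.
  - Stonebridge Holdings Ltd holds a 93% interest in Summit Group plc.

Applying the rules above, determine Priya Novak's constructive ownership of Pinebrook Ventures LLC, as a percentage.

Chain via Bluewater Partners LP → Stonebridge Holdings Ltd → Summit Group plc (R2): 75% × 12% × 93% × 11% = 0.9207% of Pinebrook Ventures LLC.
Chain via Wildmere Logistics SA → Meridian Textiles S.p.A. → Ashford Mining NL (R2): 59% × 11% × 74% × 15% = 0.72039% of Pinebrook Ventures LLC.
Aggregating (R1): 0.9207% + 0.72039% = 1.64109%.

1.64109%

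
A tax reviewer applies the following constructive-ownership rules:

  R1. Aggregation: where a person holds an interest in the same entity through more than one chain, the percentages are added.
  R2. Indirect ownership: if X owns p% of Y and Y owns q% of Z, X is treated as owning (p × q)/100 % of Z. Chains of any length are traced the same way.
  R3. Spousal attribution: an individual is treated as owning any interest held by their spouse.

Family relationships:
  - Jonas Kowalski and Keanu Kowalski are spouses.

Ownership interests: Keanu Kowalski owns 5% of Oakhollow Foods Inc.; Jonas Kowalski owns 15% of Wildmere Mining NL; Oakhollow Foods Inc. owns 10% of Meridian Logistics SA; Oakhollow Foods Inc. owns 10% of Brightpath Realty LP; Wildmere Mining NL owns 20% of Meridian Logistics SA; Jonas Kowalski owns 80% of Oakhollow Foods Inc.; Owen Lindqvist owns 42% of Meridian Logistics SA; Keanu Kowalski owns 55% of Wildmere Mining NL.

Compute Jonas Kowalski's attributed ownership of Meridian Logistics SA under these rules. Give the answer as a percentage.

By spousal attribution (R3), Jonas Kowalski is treated as also owning Keanu Kowalski's interest in Wildmere Mining NL, giving 15% + 55% = 70%.
By spousal attribution (R3), Jonas Kowalski is treated as also owning Keanu Kowalski's interest in Oakhollow Foods Inc, giving 80% + 5% = 85%.
Chain via Wildmere Mining NL (R2): 70% × 20% = 14% of Meridian Logistics SA.
Chain via Oakhollow Foods Inc. (R2): 85% × 10% = 8.5% of Meridian Logistics SA.
Aggregating (R1): 14% + 8.5% = 22.5%.

22.5%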